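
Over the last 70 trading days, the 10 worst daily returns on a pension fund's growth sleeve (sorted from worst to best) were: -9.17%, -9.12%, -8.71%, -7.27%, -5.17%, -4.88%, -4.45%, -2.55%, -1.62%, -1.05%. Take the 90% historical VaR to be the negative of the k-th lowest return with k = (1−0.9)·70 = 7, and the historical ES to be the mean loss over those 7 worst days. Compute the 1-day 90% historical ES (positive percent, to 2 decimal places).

The 7 worst returns sum to -48.77%.
ES = −(-48.77%) / 7 = 6.9671…% ≈ 6.97%.

6.97%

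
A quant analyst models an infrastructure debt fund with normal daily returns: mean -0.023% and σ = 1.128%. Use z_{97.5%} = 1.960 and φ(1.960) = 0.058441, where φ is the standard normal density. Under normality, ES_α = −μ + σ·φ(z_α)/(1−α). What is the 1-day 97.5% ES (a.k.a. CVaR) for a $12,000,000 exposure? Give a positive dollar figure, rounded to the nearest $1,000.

$319,000

Tail multiplier: φ(z)/(1−α) = 0.058441 / 0.025 = 2.338.
ES = −(-0.023%) + 1.128% × 2.338 = 2.660%.
On $12,000,000: 0.02660 × $12,000,000 = $319,200.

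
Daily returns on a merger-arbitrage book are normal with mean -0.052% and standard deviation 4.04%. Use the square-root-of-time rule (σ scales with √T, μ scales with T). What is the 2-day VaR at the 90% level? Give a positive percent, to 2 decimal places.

7.43%

At 90%, z = 1.282.
σ_{2d} = 4.04% × √2 = 5.713%; μ_{2d} = 2 × -0.052% = -0.104%.
VaR = −(-0.104%) + 1.282 × 5.713% = 7.428%.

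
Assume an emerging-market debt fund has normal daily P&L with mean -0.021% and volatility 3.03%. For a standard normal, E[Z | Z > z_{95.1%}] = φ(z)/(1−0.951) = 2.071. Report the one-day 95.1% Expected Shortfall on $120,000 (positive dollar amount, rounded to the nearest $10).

$7,560

ES = −(-0.021%) + 3.03% × 2.071 = 6.296%.
On $120,000: 0.06296 × $120,000 = $7,555.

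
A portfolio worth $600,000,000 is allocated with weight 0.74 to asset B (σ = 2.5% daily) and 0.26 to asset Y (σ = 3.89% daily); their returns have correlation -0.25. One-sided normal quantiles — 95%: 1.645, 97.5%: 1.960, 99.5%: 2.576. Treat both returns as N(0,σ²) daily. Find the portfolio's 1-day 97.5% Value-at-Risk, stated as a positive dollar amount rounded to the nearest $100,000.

σ_p² = 0.74²·2.5² + 0.26²·3.89² + 2·-0.25·0.74·0.26·2.5·3.89 = 3.5099 (%²).
σ_p = √3.5099 = 1.873%.
VaR = 1.960 × 1.873% = 3.671%; on $600,000,000 that is $22,026,000.

$22,000,000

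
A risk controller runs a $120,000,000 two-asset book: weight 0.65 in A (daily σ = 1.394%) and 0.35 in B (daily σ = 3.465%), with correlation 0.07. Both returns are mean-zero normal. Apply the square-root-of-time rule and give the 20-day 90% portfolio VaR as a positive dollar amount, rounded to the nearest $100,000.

σ_p = √(0.65²·1.394² + 0.35²·3.465² + 2·0.07·0.65·0.35·1.394·3.465) = 1.564%.
σ_{20d} = 1.564% × √20 = 6.994%.
z(90%) = 1.282.
VaR = 1.282 × 6.994% = 8.966%; on $120,000,000 that is $10,759,200.

$10,800,000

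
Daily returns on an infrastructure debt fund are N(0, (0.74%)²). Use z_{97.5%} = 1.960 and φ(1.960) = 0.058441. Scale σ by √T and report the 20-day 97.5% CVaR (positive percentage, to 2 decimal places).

7.74%

σ_{20d} = 0.74% × √20 = 3.309%.
ES multiplier = φ(z)/(1−α) = 0.058441/0.025 = 2.338.
ES = 3.309% × 2.338 = 7.736%.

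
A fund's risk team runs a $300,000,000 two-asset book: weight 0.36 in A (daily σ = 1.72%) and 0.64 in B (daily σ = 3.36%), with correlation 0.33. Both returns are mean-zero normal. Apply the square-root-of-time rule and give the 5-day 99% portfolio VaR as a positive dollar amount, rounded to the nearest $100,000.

$37,900,000

σ_p = √(0.36²·1.72² + 0.64²·3.36² + 2·0.33·0.36·0.64·1.72·3.36) = 2.426%.
σ_{5d} = 2.426% × √5 = 5.425%.
z(99%) = 2.326.
VaR = 2.326 × 5.425% = 12.619%; on $300,000,000 that is $37,857,000.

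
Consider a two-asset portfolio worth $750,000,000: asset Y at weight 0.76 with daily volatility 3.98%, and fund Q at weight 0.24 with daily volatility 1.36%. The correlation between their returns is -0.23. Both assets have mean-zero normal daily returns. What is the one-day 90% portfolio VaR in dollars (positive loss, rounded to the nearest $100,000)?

σ_p² = 0.76²·3.98² + 0.24²·1.36² + 2·-0.23·0.76·0.24·3.98·1.36 = 8.8018 (%²).
σ_p = √8.8018 = 2.967%.
At 90%, z = 1.282.
VaR = 1.282 × 2.967% = 3.804%; on $750,000,000 that is $28,530,000.

$28,500,000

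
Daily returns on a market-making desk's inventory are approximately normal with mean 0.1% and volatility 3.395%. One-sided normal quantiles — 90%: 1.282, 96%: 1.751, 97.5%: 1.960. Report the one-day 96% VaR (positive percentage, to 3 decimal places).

5.845%

VaR = −μ + z·σ = −(0.1%) + 1.751 × 3.395% = 5.845%.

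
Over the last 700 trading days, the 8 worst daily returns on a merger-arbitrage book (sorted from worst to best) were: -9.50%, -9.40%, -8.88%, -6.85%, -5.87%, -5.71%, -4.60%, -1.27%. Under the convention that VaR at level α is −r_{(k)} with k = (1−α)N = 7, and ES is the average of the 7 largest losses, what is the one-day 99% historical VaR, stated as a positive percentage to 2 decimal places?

4.60%

k = 7; the 7th lowest return is -4.60%, so VaR = 4.60%.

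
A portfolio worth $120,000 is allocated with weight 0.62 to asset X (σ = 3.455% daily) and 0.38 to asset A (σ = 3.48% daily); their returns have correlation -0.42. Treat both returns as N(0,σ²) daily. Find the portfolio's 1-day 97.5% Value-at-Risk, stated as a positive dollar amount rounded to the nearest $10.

$4,680

σ_p² = 0.62²·3.455² + 0.38²·3.48² + 2·-0.42·0.62·0.38·3.455·3.48 = 3.9579 (%²).
σ_p = √3.9579 = 1.989%.
At 97.5%, z = 1.960.
VaR = 1.960 × 1.989% = 3.898%; on $120,000 that is $4,678.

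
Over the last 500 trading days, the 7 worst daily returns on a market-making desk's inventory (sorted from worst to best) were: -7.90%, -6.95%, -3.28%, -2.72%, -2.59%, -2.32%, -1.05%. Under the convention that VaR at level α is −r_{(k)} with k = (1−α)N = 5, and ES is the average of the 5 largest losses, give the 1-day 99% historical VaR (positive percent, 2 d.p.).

k = 5; the 5th lowest return is -2.59%, so VaR = 2.59%.

2.59%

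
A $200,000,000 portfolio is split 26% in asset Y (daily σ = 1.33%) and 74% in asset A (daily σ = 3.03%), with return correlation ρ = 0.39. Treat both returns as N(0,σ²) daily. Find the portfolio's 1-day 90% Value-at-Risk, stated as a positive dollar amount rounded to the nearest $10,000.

$6,150,000

σ_p² = 0.26²·1.33² + 0.74²·3.03² + 2·0.39·0.26·0.74·1.33·3.03 = 5.7518 (%²).
σ_p = √5.7518 = 2.398%.
At 90%, z = 1.282.
VaR = 1.282 × 2.398% = 3.074%; on $200,000,000 that is $6,148,000.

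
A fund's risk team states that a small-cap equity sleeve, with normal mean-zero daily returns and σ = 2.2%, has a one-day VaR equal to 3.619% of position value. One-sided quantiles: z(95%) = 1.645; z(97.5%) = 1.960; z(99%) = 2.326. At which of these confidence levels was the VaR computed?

95%

Implied z = VaR/σ = 3.619 / 2.2 = 1.645.
This matches z(95%) = 1.645.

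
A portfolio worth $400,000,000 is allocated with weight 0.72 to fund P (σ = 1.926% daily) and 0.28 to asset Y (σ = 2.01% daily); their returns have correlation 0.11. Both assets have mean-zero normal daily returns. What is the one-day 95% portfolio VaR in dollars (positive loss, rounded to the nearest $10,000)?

σ_p² = 0.72²·1.926² + 0.28²·2.01² + 2·0.11·0.72·0.28·1.926·2.01 = 2.4114 (%²).
σ_p = √2.4114 = 1.553%.
At 95%, z = 1.645.
VaR = 1.645 × 1.553% = 2.555%; on $400,000,000 that is $10,220,000.

$10,220,000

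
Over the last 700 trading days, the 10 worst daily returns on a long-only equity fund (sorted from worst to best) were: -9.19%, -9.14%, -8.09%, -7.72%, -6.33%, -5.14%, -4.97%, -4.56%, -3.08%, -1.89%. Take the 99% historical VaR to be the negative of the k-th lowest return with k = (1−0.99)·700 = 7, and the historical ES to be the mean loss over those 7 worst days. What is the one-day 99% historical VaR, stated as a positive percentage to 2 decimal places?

4.97%

k = 7; the 7th lowest return is -4.97%, so VaR = 4.97%.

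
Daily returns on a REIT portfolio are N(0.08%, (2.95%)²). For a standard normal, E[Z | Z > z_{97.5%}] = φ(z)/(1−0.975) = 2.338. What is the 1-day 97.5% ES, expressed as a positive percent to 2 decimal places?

ES = −(0.08%) + 2.95% × 2.338 = 6.817%.

6.82%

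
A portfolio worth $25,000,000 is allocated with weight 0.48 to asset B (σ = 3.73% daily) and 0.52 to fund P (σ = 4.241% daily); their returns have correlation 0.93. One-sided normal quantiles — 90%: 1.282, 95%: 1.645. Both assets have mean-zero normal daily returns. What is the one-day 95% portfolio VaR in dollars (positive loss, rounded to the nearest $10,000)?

$1,610,000

σ_p² = 0.48²·3.73² + 0.52²·4.241² + 2·0.93·0.48·0.52·3.73·4.241 = 15.4130 (%²).
σ_p = √15.4130 = 3.926%.
VaR = 1.645 × 3.926% = 6.458%; on $25,000,000 that is $1,614,500.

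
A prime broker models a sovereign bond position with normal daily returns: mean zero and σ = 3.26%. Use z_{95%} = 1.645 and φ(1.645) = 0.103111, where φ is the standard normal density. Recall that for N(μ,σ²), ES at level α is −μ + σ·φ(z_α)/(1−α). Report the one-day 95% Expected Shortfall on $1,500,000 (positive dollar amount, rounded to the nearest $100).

$100,800

Tail multiplier: φ(z)/(1−α) = 0.103111 / 0.05 = 2.062.
ES = 3.26% × 2.062 = 6.722%.
On $1,500,000: 0.06722 × $1,500,000 = $100,830.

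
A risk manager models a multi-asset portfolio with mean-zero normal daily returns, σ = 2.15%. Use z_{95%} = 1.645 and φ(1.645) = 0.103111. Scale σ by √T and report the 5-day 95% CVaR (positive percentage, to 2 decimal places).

σ_{5d} = 2.15% × √5 = 4.808%.
ES multiplier = φ(z)/(1−α) = 0.103111/0.05 = 2.062.
ES = 4.808% × 2.062 = 9.914%.

9.91%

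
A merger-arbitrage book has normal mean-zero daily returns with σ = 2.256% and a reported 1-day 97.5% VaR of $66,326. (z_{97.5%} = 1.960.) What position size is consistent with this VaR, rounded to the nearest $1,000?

$1,500,000

VaR as a fraction of value: z·σ = 1.960 × 2.256% = 4.42176%.
Position = $66,326 / 0.0442176 = $1,499,991.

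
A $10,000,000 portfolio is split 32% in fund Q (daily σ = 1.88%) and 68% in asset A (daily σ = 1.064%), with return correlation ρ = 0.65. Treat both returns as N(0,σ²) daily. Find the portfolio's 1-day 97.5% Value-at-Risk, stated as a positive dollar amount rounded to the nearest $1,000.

$236,000

σ_p² = 0.32²·1.88² + 0.68²·1.064² + 2·0.65·0.32·0.68·1.88·1.064 = 1.4513 (%²).
σ_p = √1.4513 = 1.205%.
At 97.5%, z = 1.960.
VaR = 1.960 × 1.205% = 2.362%; on $10,000,000 that is $236,200.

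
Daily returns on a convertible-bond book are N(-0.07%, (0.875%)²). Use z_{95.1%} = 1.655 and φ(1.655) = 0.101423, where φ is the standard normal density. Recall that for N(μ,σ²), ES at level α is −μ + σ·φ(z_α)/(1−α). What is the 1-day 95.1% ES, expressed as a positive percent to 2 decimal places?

1.88%

Tail multiplier: φ(z)/(1−α) = 0.101423 / 0.049 = 2.070.
ES = −(-0.07%) + 0.875% × 2.070 = 1.881%.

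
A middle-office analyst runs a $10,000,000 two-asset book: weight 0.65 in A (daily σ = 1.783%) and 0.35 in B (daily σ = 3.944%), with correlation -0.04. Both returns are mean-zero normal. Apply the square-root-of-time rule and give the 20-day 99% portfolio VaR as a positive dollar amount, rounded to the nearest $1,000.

σ_p = √(0.65²·1.783² + 0.35²·3.944² + 2·-0.04·0.65·0.35·1.783·3.944) = 1.767%.
σ_{20d} = 1.767% × √20 = 7.902%.
z(99%) = 2.326.
VaR = 2.326 × 7.902% = 18.380%; on $10,000,000 that is $1,838,000.

$1,838,000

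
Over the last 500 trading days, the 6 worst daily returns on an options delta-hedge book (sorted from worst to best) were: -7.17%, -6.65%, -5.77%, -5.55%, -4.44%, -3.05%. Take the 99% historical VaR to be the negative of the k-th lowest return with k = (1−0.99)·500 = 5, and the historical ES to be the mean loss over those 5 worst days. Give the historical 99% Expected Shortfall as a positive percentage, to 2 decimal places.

The 5 worst returns sum to -29.58%.
ES = −(-29.58%) / 5 = 5.916% ≈ 5.92%.

5.92%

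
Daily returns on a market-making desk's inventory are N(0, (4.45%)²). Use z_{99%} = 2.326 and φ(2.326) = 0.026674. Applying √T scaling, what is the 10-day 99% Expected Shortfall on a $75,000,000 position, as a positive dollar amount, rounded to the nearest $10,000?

$28,150,000

σ_{10d} = 4.45% × √10 = 14.072%.
ES multiplier = φ(z)/(1−α) = 0.026674/0.01 = 2.667.
ES = 14.072% × 2.667 = 37.530%; on $75,000,000: $28,147,500.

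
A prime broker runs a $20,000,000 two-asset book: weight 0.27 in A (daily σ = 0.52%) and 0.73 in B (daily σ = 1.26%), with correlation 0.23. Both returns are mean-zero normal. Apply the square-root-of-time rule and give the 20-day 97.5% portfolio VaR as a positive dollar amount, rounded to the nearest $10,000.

$1,690,000

σ_p = √(0.27²·0.52² + 0.73²·1.26² + 2·0.23·0.27·0.73·0.52·1.26) = 0.962%.
σ_{20d} = 0.962% × √20 = 4.302%.
z(97.5%) = 1.960.
VaR = 1.960 × 4.302% = 8.432%; on $20,000,000 that is $1,686,400.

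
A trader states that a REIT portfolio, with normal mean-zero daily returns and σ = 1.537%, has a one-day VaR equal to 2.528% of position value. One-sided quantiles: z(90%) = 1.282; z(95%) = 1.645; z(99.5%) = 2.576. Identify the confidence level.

Implied z = VaR/σ = 2.528 / 1.537 = 1.645.
This matches z(95%) = 1.645.

95%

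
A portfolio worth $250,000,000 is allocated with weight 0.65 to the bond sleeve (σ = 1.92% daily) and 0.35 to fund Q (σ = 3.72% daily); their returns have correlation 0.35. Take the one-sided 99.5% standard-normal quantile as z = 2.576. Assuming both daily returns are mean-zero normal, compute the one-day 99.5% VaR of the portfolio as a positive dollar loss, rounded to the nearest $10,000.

$13,490,000

σ_p² = 0.65²·1.92² + 0.35²·3.72² + 2·0.35·0.65·0.35·1.92·3.72 = 4.3901 (%²).
σ_p = √4.3901 = 2.095%.
VaR = 2.576 × 2.095% = 5.397%; on $250,000,000 that is $13,492,500.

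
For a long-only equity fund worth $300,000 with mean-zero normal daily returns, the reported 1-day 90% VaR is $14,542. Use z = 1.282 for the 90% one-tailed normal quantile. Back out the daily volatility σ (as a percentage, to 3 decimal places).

VaR as a fraction: $14,542 / $300,000 = 4.847%.
σ = VaR / z = 4.847% / 1.282 = 3.781%.

3.781%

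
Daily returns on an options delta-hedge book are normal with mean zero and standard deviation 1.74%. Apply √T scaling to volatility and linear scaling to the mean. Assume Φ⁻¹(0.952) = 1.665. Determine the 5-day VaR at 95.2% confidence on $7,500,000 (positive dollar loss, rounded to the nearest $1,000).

σ_{5d} = 1.74% × √5 = 3.891%.
VaR = 1.665 × 3.891% = 6.479%.
On $7,500,000: 0.06479 × $7,500,000 = $485,925.

$486,000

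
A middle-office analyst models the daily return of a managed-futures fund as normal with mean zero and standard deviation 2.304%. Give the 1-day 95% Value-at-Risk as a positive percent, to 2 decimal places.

3.79%

At 95% one-sided, z = 1.645.
VaR = z·σ = 1.645 × 2.304% = 3.790%.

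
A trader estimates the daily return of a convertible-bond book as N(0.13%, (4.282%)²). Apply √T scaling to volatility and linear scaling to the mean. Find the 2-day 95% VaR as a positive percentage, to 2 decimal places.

At 95%, z = 1.645.
σ_{2d} = 4.282% × √2 = 6.056%; μ_{2d} = 2 × 0.13% = 0.260%.
VaR = −(0.260%) + 1.645 × 6.056% = 9.702%.

9.70%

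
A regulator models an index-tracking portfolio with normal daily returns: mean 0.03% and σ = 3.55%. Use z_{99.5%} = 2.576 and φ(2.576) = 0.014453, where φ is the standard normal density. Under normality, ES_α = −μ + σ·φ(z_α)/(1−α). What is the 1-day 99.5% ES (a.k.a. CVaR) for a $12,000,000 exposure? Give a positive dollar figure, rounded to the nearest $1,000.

Tail multiplier: φ(z)/(1−α) = 0.014453 / 0.005 = 2.891.
ES = −(0.03%) + 3.55% × 2.891 = 10.233%.
On $12,000,000: 0.10233 × $12,000,000 = $1,227,960.

$1,228,000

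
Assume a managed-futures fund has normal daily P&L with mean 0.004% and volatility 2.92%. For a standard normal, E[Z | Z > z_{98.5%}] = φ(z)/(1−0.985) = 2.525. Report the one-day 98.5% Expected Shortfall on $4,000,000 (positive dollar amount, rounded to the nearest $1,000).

ES = −(0.004%) + 2.92% × 2.525 = 7.369%.
On $4,000,000: 0.07369 × $4,000,000 = $294,760.

$295,000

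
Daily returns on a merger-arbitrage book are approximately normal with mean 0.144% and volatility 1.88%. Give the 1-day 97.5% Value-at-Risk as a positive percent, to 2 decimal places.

3.54%

At 97.5% one-sided, z = 1.960.
VaR = −μ + z·σ = −(0.144%) + 1.960 × 1.88% = 3.541%.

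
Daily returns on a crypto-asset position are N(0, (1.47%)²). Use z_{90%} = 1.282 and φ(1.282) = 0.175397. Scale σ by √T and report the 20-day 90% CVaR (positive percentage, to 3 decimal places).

σ_{20d} = 1.47% × √20 = 6.574%.
ES multiplier = φ(z)/(1−α) = 0.175397/0.1 = 1.754.
ES = 6.574% × 1.754 = 11.531%.

11.531%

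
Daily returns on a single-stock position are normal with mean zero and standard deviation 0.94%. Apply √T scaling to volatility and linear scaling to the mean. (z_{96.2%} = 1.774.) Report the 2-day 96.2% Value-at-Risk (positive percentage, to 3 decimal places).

σ_{2d} = 0.94% × √2 = 1.329%.
VaR = 1.774 × 1.329% = 2.358%.

2.358%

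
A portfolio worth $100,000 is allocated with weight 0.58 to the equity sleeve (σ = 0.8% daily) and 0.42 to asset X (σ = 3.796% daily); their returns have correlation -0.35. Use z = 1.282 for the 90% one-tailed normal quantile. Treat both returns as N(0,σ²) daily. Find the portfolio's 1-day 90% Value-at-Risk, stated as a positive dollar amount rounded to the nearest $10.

σ_p² = 0.58²·0.8² + 0.42²·3.796² + 2·-0.35·0.58·0.42·0.8·3.796 = 2.2393 (%²).
σ_p = √2.2393 = 1.496%.
VaR = 1.282 × 1.496% = 1.918%; on $100,000 that is $1,918.

$1,920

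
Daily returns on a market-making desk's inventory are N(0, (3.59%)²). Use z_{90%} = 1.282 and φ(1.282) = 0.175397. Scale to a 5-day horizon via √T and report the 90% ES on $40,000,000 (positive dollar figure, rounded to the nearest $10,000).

$5,630,000

σ_{5d} = 3.59% × √5 = 8.027%.
ES multiplier = φ(z)/(1−α) = 0.175397/0.1 = 1.754.
ES = 8.027% × 1.754 = 14.079%; on $40,000,000: $5,631,600.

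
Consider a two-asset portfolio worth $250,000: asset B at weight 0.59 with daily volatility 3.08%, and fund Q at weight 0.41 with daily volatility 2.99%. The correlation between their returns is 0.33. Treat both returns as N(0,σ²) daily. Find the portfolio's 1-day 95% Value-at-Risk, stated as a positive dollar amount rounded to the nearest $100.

σ_p² = 0.59²·3.08² + 0.41²·2.99² + 2·0.33·0.59·0.41·3.08·2.99 = 6.2753 (%²).
σ_p = √6.2753 = 2.505%.
At 95%, z = 1.645.
VaR = 1.645 × 2.505% = 4.121%; on $250,000 that is $10,302.

$10,300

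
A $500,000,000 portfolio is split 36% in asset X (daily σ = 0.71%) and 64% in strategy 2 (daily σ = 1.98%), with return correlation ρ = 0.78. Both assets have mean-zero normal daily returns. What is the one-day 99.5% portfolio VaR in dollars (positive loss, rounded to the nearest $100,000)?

$19,000,000

σ_p² = 0.36²·0.71² + 0.64²·1.98² + 2·0.78·0.36·0.64·0.71·1.98 = 2.1764 (%²).
σ_p = √2.1764 = 1.475%.
At 99.5%, z = 2.576.
VaR = 2.576 × 1.475% = 3.800%; on $500,000,000 that is $19,000,000.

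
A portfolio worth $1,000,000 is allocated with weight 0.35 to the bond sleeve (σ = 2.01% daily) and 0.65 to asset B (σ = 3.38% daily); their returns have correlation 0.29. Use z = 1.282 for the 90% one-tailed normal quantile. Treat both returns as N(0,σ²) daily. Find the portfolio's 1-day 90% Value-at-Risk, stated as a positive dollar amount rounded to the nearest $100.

$32,000

σ_p² = 0.35²·2.01² + 0.65²·3.38² + 2·0.29·0.35·0.65·2.01·3.38 = 6.2182 (%²).
σ_p = √6.2182 = 2.494%.
VaR = 1.282 × 2.494% = 3.197%; on $1,000,000 that is $31,970.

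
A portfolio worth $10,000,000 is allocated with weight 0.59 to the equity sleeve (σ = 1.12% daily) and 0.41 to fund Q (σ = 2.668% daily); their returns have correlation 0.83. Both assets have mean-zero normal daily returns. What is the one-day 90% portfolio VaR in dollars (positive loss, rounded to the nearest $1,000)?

$216,000

σ_p² = 0.59²·1.12² + 0.41²·2.668² + 2·0.83·0.59·0.41·1.12·2.668 = 2.8331 (%²).
σ_p = √2.8331 = 1.683%.
At 90%, z = 1.282.
VaR = 1.282 × 1.683% = 2.158%; on $10,000,000 that is $215,800.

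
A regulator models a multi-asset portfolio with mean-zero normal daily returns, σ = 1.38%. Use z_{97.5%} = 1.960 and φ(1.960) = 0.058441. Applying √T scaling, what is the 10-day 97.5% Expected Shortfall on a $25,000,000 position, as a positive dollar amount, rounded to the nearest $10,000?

$2,550,000

σ_{10d} = 1.38% × √10 = 4.364%.
ES multiplier = φ(z)/(1−α) = 0.058441/0.025 = 2.338.
ES = 4.364% × 2.338 = 10.203%; on $25,000,000: $2,550,750.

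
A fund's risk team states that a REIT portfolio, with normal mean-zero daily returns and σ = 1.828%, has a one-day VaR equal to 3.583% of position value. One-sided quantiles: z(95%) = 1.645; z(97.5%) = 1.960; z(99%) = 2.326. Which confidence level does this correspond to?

Implied z = VaR/σ = 3.583 / 1.828 = 1.960.
This matches z(97.5%) = 1.960.

97.5%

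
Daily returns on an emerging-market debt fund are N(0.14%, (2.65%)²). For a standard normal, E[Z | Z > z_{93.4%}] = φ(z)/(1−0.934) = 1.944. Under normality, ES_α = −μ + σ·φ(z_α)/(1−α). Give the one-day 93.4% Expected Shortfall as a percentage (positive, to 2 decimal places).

5.01%

ES = −(0.14%) + 2.65% × 1.944 = 5.012%.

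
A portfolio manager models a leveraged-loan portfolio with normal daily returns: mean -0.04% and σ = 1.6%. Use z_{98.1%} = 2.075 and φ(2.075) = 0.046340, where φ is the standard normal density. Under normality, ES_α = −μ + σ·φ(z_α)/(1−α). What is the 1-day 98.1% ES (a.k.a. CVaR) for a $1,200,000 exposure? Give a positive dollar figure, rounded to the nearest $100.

$47,300

Tail multiplier: φ(z)/(1−α) = 0.046340 / 0.019 = 2.439.
ES = −(-0.04%) + 1.6% × 2.439 = 3.942%.
On $1,200,000: 0.03942 × $1,200,000 = $47,304.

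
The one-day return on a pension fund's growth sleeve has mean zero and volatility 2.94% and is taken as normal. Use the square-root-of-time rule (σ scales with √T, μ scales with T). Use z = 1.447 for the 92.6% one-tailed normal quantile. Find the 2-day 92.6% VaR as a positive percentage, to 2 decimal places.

σ_{2d} = 2.94% × √2 = 4.158%.
VaR = 1.447 × 4.158% = 6.017%.

6.02%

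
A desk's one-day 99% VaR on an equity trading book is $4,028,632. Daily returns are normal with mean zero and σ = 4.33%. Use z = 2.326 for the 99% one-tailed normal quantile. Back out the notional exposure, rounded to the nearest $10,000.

$40,000,000

VaR as a fraction of value: z·σ = 2.326 × 4.33% = 10.0716%.
Position = $4,028,632 / 0.100716 = $40,000,000.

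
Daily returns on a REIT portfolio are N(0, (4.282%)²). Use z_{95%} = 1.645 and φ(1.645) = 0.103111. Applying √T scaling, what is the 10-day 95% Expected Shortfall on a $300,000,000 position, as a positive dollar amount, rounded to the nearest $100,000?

σ_{10d} = 4.282% × √10 = 13.541%.
ES multiplier = φ(z)/(1−α) = 0.103111/0.05 = 2.062.
ES = 13.541% × 2.062 = 27.922%; on $300,000,000: $83,766,000.

$83,800,000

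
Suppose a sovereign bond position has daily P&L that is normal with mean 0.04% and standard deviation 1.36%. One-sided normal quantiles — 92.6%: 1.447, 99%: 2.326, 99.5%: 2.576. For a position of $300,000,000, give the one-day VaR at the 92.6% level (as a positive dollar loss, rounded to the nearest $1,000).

VaR = −μ + z·σ = −(0.04%) + 1.447 × 1.36% = 1.928%.
On $300,000,000: 0.01928 × $300,000,000 = $5,784,000.

$5,784,000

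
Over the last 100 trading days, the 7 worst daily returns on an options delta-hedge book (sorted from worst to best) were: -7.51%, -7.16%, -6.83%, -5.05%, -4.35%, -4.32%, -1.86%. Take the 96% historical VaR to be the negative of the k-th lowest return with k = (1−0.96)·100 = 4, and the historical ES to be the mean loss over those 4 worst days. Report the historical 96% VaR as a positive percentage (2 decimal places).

k = 4; the 4th lowest return is -5.05%, so VaR = 5.05%.

5.05%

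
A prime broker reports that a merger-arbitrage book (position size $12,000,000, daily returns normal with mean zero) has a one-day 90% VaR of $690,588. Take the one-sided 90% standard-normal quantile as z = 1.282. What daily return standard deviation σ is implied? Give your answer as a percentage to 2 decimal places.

4.49%

VaR as a fraction: $690,588 / $12,000,000 = 5.755%.
σ = VaR / z = 5.755% / 1.282 = 4.489%.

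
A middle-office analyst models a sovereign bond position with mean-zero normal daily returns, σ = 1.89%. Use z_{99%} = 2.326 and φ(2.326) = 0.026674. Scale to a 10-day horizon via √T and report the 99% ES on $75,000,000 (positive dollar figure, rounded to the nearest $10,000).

σ_{10d} = 1.89% × √10 = 5.977%.
ES multiplier = φ(z)/(1−α) = 0.026674/0.01 = 2.667.
ES = 5.977% × 2.667 = 15.941%; on $75,000,000: $11,955,750.

$11,960,000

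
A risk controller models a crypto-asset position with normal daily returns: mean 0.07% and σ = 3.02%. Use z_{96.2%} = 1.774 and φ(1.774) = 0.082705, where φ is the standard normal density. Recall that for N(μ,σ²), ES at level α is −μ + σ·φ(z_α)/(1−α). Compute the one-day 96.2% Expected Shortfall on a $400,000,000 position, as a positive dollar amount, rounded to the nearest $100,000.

$26,000,000

Tail multiplier: φ(z)/(1−α) = 0.082705 / 0.038 = 2.176.
ES = −(0.07%) + 3.02% × 2.176 = 6.502%.
On $400,000,000: 0.06502 × $400,000,000 = $26,008,000.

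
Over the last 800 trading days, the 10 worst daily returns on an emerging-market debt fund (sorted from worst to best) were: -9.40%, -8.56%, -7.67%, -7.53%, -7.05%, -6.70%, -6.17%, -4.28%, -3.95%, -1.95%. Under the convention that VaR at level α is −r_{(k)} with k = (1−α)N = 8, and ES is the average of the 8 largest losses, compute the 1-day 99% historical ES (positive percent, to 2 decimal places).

The 8 worst returns sum to -57.36%.
ES = −(-57.36%) / 8 = 7.17%.

7.17%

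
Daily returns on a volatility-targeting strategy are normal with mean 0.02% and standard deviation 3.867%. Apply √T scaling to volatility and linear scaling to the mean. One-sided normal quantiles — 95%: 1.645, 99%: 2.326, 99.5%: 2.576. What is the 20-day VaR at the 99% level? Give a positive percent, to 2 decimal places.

σ_{20d} = 3.867% × √20 = 17.294%; μ_{20d} = 20 × 0.02% = 0.400%.
VaR = −(0.400%) + 2.326 × 17.294% = 39.826%.

39.83%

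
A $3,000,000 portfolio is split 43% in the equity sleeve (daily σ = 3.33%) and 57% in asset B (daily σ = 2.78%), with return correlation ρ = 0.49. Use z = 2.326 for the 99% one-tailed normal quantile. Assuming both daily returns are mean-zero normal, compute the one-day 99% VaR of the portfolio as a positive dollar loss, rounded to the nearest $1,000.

$182,000

σ_p² = 0.43²·3.33² + 0.57²·2.78² + 2·0.49·0.43·0.57·3.33·2.78 = 6.7849 (%²).
σ_p = √6.7849 = 2.605%.
VaR = 2.326 × 2.605% = 6.059%; on $3,000,000 that is $181,770.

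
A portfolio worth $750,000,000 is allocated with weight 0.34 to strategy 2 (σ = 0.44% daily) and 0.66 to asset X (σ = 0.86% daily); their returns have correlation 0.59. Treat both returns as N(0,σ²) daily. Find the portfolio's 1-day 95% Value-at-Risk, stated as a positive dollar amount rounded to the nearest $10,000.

$8,230,000

σ_p² = 0.34²·0.44² + 0.66²·0.86² + 2·0.59·0.34·0.66·0.44·0.86 = 0.4447 (%²).
σ_p = √0.4447 = 0.667%.
At 95%, z = 1.645.
VaR = 1.645 × 0.667% = 1.097%; on $750,000,000 that is $8,227,500.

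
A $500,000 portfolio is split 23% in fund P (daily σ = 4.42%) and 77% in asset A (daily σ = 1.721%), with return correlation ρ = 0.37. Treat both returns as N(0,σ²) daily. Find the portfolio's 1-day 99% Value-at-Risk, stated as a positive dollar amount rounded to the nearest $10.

$22,630

σ_p² = 0.23²·4.42² + 0.77²·1.721² + 2·0.37·0.23·0.77·4.42·1.721 = 3.7865 (%²).
σ_p = √3.7865 = 1.946%.
At 99%, z = 2.326.
VaR = 2.326 × 1.946% = 4.526%; on $500,000 that is $22,630.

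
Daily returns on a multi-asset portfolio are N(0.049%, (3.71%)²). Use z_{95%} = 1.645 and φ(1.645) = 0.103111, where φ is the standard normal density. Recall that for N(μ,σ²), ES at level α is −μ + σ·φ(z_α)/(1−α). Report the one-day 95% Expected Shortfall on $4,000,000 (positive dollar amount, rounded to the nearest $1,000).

$304,000

Tail multiplier: φ(z)/(1−α) = 0.103111 / 0.05 = 2.062.
ES = −(0.049%) + 3.71% × 2.062 = 7.601%.
On $4,000,000: 0.07601 × $4,000,000 = $304,040.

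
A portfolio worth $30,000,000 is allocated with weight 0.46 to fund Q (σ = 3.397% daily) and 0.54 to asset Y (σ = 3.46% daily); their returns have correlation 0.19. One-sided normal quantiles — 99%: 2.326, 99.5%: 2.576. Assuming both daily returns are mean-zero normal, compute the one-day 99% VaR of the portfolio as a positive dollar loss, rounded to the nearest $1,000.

$1,852,000

σ_p² = 0.46²·3.397² + 0.54²·3.46² + 2·0.19·0.46·0.54·3.397·3.46 = 7.0421 (%²).
σ_p = √7.0421 = 2.654%.
VaR = 2.326 × 2.654% = 6.173%; on $30,000,000 that is $1,851,900.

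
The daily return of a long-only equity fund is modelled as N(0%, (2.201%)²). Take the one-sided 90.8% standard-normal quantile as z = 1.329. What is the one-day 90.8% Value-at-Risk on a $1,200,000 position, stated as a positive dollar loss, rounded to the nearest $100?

$35,100

VaR = z·σ = 1.329 × 2.201% = 2.925%.
On $1,200,000: 0.02925 × $1,200,000 = $35,100.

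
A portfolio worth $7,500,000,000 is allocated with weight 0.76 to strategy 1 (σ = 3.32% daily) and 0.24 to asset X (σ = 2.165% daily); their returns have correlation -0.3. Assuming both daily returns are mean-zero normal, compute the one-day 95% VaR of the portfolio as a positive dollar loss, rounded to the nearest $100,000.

σ_p² = 0.76²·3.32² + 0.24²·2.165² + 2·-0.3·0.76·0.24·3.32·2.165 = 5.8499 (%²).
σ_p = √5.8499 = 2.419%.
At 95%, z = 1.645.
VaR = 1.645 × 2.419% = 3.979%; on $7,500,000,000 that is $298,425,000.

$298,400,000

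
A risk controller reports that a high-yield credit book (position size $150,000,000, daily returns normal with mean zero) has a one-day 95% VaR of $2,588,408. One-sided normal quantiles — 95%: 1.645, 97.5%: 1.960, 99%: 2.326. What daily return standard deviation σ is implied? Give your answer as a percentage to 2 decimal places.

1.05%

VaR as a fraction: $2,588,408 / $150,000,000 = 1.726%.
σ = VaR / z = 1.726% / 1.645 = 1.049%.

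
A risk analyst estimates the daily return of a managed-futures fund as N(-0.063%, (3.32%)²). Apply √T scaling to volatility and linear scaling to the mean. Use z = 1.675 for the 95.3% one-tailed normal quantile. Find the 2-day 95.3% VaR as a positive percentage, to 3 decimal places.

7.990%

σ_{2d} = 3.32% × √2 = 4.695%; μ_{2d} = 2 × -0.063% = -0.126%.
VaR = −(-0.126%) + 1.675 × 4.695% = 7.990%.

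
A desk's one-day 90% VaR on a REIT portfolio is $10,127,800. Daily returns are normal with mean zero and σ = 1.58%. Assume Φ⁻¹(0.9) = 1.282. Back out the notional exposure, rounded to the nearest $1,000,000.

VaR as a fraction of value: z·σ = 1.282 × 1.58% = 2.02556%.
Position = $10,127,800 / 0.0202556 = $500,000,000.

$500,000,000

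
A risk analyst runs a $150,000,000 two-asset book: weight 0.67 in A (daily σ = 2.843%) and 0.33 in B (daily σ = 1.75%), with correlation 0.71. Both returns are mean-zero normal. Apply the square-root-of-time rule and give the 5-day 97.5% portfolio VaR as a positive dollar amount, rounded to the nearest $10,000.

$15,450,000

σ_p = √(0.67²·2.843² + 0.33²·1.75² + 2·0.71·0.67·0.33·2.843·1.75) = 2.350%.
σ_{5d} = 2.350% × √5 = 5.255%.
z(97.5%) = 1.960.
VaR = 1.960 × 5.255% = 10.300%; on $150,000,000 that is $15,450,000.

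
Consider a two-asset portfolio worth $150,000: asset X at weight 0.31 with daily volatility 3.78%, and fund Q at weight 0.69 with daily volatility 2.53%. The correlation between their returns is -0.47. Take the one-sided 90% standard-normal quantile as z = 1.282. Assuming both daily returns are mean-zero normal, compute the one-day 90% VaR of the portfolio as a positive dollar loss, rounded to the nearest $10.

σ_p² = 0.31²·3.78² + 0.69²·2.53² + 2·-0.47·0.31·0.69·3.78·2.53 = 2.4977 (%²).
σ_p = √2.4977 = 1.580%.
VaR = 1.282 × 1.580% = 2.026%; on $150,000 that is $3,039.

$3,040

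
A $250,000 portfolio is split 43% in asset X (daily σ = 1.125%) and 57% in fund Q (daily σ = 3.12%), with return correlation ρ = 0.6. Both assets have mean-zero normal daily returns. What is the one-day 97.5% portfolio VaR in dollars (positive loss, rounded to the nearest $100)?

σ_p² = 0.43²·1.125² + 0.57²·3.12² + 2·0.6·0.43·0.57·1.125·3.12 = 4.4291 (%²).
σ_p = √4.4291 = 2.105%.
At 97.5%, z = 1.960.
VaR = 1.960 × 2.105% = 4.126%; on $250,000 that is $10,315.

$10,300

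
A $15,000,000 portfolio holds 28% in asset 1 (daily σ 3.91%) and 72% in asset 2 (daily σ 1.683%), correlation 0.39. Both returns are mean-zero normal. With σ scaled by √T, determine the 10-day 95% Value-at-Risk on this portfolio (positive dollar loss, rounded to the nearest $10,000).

$1,500,000

σ_p = √(0.28²·3.91² + 0.72²·1.683² + 2·0.39·0.28·0.72·3.91·1.683) = 1.924%.
σ_{10d} = 1.924% × √10 = 6.084%.
z(95%) = 1.645.
VaR = 1.645 × 6.084% = 10.008%; on $15,000,000 that is $1,501,200.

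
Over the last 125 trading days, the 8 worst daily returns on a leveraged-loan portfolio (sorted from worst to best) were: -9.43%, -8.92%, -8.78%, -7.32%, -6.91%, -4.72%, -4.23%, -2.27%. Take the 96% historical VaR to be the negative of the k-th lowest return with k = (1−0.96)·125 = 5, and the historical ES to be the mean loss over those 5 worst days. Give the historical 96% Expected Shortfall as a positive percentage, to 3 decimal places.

8.272%

The 5 worst returns sum to -41.36%.
ES = −(-41.36%) / 5 = 8.272%.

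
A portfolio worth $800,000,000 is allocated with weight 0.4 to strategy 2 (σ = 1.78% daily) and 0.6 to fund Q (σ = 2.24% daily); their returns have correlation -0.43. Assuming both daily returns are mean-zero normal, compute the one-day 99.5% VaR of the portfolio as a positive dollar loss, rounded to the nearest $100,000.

$25,200,000

σ_p² = 0.4²·1.78² + 0.6²·2.24² + 2·-0.43·0.4·0.6·1.78·2.24 = 1.4903 (%²).
σ_p = √1.4903 = 1.221%.
At 99.5%, z = 2.576.
VaR = 2.576 × 1.221% = 3.145%; on $800,000,000 that is $25,160,000.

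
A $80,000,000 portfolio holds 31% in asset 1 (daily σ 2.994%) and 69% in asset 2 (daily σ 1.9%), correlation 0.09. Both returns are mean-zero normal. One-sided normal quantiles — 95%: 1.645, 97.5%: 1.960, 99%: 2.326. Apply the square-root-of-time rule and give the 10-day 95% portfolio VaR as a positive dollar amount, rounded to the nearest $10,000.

σ_p = √(0.31²·2.994² + 0.69²·1.9² + 2·0.09·0.31·0.69·2.994·1.9) = 1.673%.
σ_{10d} = 1.673% × √10 = 5.290%.
VaR = 1.645 × 5.290% = 8.702%; on $80,000,000 that is $6,961,600.

$6,960,000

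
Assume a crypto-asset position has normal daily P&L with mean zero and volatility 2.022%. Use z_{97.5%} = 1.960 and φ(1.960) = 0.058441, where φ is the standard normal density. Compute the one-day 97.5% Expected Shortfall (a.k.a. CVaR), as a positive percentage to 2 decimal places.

4.73%

Tail multiplier: φ(z)/(1−α) = 0.058441 / 0.025 = 2.338.
ES = 2.022% × 2.338 = 4.727%.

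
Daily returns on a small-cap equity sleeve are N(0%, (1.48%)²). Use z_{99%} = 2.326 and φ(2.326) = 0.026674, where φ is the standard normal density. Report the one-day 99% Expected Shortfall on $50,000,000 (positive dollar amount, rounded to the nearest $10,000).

$1,970,000

Tail multiplier: φ(z)/(1−α) = 0.026674 / 0.01 = 2.667.
ES = 1.48% × 2.667 = 3.947%.
On $50,000,000: 0.03947 × $50,000,000 = $1,973,500.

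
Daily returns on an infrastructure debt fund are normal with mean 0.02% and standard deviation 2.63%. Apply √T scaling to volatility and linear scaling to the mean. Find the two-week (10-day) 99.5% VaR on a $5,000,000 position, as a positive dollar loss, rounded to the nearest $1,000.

$1,061,000

At 99.5%, z = 2.576.
σ_{10d} = 2.63% × √10 = 8.317%; μ_{10d} = 10 × 0.02% = 0.200%.
VaR = −(0.200%) + 2.576 × 8.317% = 21.225%.
On $5,000,000: 0.21225 × $5,000,000 = $1,061,250.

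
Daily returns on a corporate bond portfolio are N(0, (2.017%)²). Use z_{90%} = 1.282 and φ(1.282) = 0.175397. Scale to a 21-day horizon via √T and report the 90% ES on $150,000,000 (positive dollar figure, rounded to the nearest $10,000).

σ_{21d} = 2.017% × √21 = 9.243%.
ES multiplier = φ(z)/(1−α) = 0.175397/0.1 = 1.754.
ES = 9.243% × 1.754 = 16.212%; on $150,000,000: $24,318,000.

$24,320,000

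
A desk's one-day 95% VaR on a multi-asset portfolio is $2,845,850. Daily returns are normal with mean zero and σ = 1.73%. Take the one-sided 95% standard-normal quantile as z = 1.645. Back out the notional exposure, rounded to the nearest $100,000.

VaR as a fraction of value: z·σ = 1.645 × 1.73% = 2.84585%.
Position = $2,845,850 / 0.0284585 = $100,000,000.

$100,000,000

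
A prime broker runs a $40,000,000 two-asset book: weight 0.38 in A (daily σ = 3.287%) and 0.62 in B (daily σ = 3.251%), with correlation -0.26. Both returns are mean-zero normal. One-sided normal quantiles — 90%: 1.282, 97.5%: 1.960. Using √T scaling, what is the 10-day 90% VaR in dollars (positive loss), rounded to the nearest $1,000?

$3,368,000

σ_p = √(0.38²·3.287² + 0.62²·3.251² + 2·-0.26·0.38·0.62·3.287·3.251) = 2.077%.
σ_{10d} = 2.077% × √10 = 6.568%.
VaR = 1.282 × 6.568% = 8.420%; on $40,000,000 that is $3,368,000.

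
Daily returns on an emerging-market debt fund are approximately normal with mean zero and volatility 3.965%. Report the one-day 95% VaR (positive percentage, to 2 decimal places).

6.52%

At 95% one-sided, z = 1.645.
VaR = z·σ = 1.645 × 3.965% = 6.522%.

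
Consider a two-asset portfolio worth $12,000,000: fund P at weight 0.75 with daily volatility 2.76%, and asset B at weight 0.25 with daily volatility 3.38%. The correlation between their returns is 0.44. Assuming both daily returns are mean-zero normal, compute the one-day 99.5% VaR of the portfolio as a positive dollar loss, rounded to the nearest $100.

σ_p² = 0.75²·2.76² + 0.25²·3.38² + 2·0.44·0.75·0.25·2.76·3.38 = 6.5382 (%²).
σ_p = √6.5382 = 2.557%.
At 99.5%, z = 2.576.
VaR = 2.576 × 2.557% = 6.587%; on $12,000,000 that is $790,440.

$790,400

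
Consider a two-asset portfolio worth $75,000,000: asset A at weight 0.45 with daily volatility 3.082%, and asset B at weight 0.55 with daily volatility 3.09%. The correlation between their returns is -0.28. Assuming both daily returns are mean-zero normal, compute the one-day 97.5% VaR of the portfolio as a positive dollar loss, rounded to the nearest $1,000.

$2,747,000

σ_p² = 0.45²·3.082² + 0.55²·3.09² + 2·-0.28·0.45·0.55·3.082·3.09 = 3.4919 (%²).
σ_p = √3.4919 = 1.869%.
At 97.5%, z = 1.960.
VaR = 1.960 × 1.869% = 3.663%; on $75,000,000 that is $2,747,250.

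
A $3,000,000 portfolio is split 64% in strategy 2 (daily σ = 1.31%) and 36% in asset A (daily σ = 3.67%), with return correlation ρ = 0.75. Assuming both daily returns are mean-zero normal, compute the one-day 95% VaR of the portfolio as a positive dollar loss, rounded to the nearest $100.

σ_p² = 0.64²·1.31² + 0.36²·3.67² + 2·0.75·0.64·0.36·1.31·3.67 = 4.1100 (%²).
σ_p = √4.1100 = 2.027%.
At 95%, z = 1.645.
VaR = 1.645 × 2.027% = 3.334%; on $3,000,000 that is $100,020.

$100,000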